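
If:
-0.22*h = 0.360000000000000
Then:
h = -1.64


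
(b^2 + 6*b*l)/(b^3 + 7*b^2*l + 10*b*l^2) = (b + 6*l)/(b^2 + 7*b*l + 10*l^2)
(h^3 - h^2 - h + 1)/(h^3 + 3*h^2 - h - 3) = (h - 1)/(h + 3)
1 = 1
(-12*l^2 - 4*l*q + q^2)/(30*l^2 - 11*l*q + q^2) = (2*l + q)/(-5*l + q)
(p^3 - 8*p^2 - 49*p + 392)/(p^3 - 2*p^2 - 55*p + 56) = (p - 7)/(p - 1)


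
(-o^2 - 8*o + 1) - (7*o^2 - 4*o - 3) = -8*o^2 - 4*o + 4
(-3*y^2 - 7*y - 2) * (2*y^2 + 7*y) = -6*y^4 - 35*y^3 - 53*y^2 - 14*y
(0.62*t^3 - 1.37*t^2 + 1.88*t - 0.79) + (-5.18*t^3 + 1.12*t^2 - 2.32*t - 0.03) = -4.56*t^3 - 0.25*t^2 - 0.44*t - 0.82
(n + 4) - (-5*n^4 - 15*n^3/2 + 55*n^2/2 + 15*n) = 5*n^4 + 15*n^3/2 - 55*n^2/2 - 14*n + 4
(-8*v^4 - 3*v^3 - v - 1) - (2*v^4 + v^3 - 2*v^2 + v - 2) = -10*v^4 - 4*v^3 + 2*v^2 - 2*v + 1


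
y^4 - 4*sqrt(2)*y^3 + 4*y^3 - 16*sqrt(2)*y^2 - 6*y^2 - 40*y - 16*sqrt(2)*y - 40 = (y + 2)^2*(y - 5*sqrt(2))*(y + sqrt(2))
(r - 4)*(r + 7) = r^2 + 3*r - 28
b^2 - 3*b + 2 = (b - 2)*(b - 1)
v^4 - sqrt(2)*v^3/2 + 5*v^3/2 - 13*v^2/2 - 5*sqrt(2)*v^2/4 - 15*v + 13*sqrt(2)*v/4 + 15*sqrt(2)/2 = (v - 5/2)*(v + 2)*(v + 3)*(v - sqrt(2)/2)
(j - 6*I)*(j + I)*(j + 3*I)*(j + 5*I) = j^4 + 3*I*j^3 + 31*j^2 + 123*I*j - 90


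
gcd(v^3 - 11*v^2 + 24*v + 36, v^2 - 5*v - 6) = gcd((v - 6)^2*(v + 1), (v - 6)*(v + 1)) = v^2 - 5*v - 6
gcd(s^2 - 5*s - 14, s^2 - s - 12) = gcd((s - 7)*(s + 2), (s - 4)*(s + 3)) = 1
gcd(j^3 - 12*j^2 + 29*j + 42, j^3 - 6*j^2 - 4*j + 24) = j - 6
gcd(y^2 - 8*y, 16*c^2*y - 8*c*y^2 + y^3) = y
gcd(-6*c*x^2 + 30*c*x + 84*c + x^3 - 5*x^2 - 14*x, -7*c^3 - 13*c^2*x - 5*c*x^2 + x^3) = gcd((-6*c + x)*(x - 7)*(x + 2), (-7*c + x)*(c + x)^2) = 1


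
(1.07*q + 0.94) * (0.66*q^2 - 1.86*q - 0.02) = 0.7062*q^3 - 1.3698*q^2 - 1.7698*q - 0.0188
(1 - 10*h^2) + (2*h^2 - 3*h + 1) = -8*h^2 - 3*h + 2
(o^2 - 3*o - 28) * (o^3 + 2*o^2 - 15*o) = o^5 - o^4 - 49*o^3 - 11*o^2 + 420*o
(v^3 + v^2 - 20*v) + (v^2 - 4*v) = v^3 + 2*v^2 - 24*v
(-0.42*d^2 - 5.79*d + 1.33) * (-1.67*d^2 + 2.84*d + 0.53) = 0.7014*d^4 + 8.4765*d^3 - 18.8873*d^2 + 0.7085*d + 0.7049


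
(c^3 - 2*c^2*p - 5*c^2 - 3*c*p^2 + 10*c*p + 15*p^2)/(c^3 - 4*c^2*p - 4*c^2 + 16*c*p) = (c^3 - 2*c^2*p - 5*c^2 - 3*c*p^2 + 10*c*p + 15*p^2)/(c*(c^2 - 4*c*p - 4*c + 16*p))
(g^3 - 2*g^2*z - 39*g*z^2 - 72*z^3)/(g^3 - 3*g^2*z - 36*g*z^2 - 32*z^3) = (g^2 + 6*g*z + 9*z^2)/(g^2 + 5*g*z + 4*z^2)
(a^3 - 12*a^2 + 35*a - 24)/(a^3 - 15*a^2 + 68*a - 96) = (a - 1)/(a - 4)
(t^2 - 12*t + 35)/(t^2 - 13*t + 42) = (t - 5)/(t - 6)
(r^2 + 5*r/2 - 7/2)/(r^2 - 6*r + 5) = (r + 7/2)/(r - 5)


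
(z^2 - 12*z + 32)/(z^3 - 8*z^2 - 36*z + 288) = (z - 4)/(z^2 - 36)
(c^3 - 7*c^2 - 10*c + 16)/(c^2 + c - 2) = c - 8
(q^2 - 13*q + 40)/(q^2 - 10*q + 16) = (q - 5)/(q - 2)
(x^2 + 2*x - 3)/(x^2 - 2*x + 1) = (x + 3)/(x - 1)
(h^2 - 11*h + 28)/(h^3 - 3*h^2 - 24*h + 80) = (h - 7)/(h^2 + h - 20)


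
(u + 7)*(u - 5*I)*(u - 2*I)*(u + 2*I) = u^4 + 7*u^3 - 5*I*u^3 + 4*u^2 - 35*I*u^2 + 28*u - 20*I*u - 140*I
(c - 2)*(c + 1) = c^2 - c - 2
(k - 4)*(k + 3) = k^2 - k - 12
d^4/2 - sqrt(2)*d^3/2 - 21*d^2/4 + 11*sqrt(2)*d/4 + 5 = (d/2 + sqrt(2))*(d - 5*sqrt(2)/2)*(d - sqrt(2))*(d + sqrt(2)/2)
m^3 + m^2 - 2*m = m*(m - 1)*(m + 2)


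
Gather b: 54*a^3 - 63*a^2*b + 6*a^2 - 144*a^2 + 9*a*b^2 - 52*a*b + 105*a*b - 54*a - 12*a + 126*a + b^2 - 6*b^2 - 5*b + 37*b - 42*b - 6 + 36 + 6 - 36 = 54*a^3 - 138*a^2 + 60*a + b^2*(9*a - 5) + b*(-63*a^2 + 53*a - 10)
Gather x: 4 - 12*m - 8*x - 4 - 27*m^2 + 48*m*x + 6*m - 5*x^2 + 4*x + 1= -27*m^2 - 6*m - 5*x^2 + x*(48*m - 4) + 1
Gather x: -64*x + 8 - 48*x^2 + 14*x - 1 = -48*x^2 - 50*x + 7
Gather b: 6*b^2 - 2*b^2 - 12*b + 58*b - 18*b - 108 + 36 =4*b^2 + 28*b - 72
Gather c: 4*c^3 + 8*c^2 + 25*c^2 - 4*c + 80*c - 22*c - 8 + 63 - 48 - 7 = 4*c^3 + 33*c^2 + 54*c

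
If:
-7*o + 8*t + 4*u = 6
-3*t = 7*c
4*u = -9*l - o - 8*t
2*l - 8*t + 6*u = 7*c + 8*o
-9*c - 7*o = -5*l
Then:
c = -4608/24163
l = -13074/24163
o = -3414/24163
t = 10752/24163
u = 8766/24163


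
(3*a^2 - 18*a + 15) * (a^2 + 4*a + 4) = 3*a^4 - 6*a^3 - 45*a^2 - 12*a + 60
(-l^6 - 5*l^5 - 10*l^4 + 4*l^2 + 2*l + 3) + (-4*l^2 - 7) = -l^6 - 5*l^5 - 10*l^4 + 2*l - 4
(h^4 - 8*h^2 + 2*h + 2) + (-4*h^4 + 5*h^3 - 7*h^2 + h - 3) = -3*h^4 + 5*h^3 - 15*h^2 + 3*h - 1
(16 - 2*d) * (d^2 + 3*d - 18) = -2*d^3 + 10*d^2 + 84*d - 288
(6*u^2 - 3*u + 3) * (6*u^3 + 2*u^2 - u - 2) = 36*u^5 - 6*u^4 + 6*u^3 - 3*u^2 + 3*u - 6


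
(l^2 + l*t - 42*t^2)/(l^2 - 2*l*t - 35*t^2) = (-l^2 - l*t + 42*t^2)/(-l^2 + 2*l*t + 35*t^2)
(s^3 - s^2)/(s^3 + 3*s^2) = (s - 1)/(s + 3)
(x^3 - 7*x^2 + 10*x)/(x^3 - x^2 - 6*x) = (-x^2 + 7*x - 10)/(-x^2 + x + 6)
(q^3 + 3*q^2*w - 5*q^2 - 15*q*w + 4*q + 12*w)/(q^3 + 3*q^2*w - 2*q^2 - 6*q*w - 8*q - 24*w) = (q - 1)/(q + 2)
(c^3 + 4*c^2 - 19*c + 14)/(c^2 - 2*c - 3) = (-c^3 - 4*c^2 + 19*c - 14)/(-c^2 + 2*c + 3)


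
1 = 1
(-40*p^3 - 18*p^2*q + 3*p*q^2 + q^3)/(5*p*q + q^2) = -8*p^2/q - 2*p + q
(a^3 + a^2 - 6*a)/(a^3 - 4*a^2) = (a^2 + a - 6)/(a*(a - 4))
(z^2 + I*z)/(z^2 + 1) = z/(z - I)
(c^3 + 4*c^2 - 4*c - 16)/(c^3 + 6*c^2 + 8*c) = (c - 2)/c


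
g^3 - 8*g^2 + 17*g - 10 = (g - 5)*(g - 2)*(g - 1)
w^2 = w^2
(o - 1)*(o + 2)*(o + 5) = o^3 + 6*o^2 + 3*o - 10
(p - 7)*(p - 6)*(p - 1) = p^3 - 14*p^2 + 55*p - 42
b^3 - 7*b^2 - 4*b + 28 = (b - 7)*(b - 2)*(b + 2)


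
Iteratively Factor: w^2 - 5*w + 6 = (w - 2)*(w - 3)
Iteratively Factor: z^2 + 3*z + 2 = (z + 2)*(z + 1)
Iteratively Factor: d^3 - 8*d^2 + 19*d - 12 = (d - 4)*(d^2 - 4*d + 3) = (d - 4)*(d - 1)*(d - 3)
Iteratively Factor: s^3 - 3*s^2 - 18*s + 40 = (s - 5)*(s^2 + 2*s - 8) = (s - 5)*(s - 2)*(s + 4)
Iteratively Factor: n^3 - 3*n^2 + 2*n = (n)*(n^2 - 3*n + 2) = n*(n - 1)*(n - 2)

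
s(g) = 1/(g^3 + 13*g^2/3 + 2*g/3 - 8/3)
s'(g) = (-3*g^2 - 26*g/3 - 2/3)/(g^3 + 13*g^2/3 + 2*g/3 - 8/3)^2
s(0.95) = 0.37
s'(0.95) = -1.55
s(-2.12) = 0.17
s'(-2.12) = 0.12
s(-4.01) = -7.10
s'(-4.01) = -714.27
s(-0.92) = -2.56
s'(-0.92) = 31.19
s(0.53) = -1.06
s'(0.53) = -6.80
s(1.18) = 0.17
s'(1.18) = -0.45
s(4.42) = 0.01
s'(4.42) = -0.00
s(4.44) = 0.01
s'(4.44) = -0.00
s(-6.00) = -0.02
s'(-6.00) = -0.01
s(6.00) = 0.00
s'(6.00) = 0.00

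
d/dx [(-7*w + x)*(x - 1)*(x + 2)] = -14*w*x - 7*w + 3*x^2 + 2*x - 2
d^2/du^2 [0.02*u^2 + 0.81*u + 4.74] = 0.0400000000000000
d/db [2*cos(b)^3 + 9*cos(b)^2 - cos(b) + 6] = (-6*cos(b)^2 - 18*cos(b) + 1)*sin(b)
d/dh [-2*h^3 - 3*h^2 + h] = -6*h^2 - 6*h + 1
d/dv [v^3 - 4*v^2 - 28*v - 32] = 3*v^2 - 8*v - 28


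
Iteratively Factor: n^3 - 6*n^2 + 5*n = (n)*(n^2 - 6*n + 5) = n*(n - 5)*(n - 1)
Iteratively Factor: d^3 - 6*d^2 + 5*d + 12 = (d + 1)*(d^2 - 7*d + 12) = (d - 3)*(d + 1)*(d - 4)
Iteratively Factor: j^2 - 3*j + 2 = (j - 2)*(j - 1)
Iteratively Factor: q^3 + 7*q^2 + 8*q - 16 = (q + 4)*(q^2 + 3*q - 4) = (q - 1)*(q + 4)*(q + 4)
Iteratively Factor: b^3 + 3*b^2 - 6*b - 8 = (b + 4)*(b^2 - b - 2) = (b - 2)*(b + 4)*(b + 1)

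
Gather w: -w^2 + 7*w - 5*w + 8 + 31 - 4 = -w^2 + 2*w + 35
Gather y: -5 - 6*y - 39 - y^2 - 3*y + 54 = -y^2 - 9*y + 10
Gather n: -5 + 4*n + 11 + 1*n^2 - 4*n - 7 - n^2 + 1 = 0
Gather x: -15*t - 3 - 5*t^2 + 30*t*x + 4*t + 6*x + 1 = -5*t^2 - 11*t + x*(30*t + 6) - 2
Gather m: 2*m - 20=2*m - 20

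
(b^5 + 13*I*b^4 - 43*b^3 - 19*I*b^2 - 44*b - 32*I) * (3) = 3*b^5 + 39*I*b^4 - 129*b^3 - 57*I*b^2 - 132*b - 96*I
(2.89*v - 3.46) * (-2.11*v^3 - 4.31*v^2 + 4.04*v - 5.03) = -6.0979*v^4 - 5.1553*v^3 + 26.5882*v^2 - 28.5151*v + 17.4038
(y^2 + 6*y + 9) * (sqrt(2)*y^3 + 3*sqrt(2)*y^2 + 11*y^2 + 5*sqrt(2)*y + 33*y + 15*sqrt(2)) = sqrt(2)*y^5 + 11*y^4 + 9*sqrt(2)*y^4 + 32*sqrt(2)*y^3 + 99*y^3 + 72*sqrt(2)*y^2 + 297*y^2 + 135*sqrt(2)*y + 297*y + 135*sqrt(2)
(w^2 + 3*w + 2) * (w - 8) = w^3 - 5*w^2 - 22*w - 16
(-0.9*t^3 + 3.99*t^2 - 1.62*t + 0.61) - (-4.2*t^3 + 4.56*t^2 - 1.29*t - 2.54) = 3.3*t^3 - 0.569999999999999*t^2 - 0.33*t + 3.15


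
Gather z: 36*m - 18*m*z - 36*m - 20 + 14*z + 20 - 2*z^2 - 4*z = -2*z^2 + z*(10 - 18*m)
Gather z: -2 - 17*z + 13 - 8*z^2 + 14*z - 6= -8*z^2 - 3*z + 5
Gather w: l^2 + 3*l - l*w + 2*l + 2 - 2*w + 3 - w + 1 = l^2 + 5*l + w*(-l - 3) + 6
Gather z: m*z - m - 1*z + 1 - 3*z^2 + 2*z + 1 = -m - 3*z^2 + z*(m + 1) + 2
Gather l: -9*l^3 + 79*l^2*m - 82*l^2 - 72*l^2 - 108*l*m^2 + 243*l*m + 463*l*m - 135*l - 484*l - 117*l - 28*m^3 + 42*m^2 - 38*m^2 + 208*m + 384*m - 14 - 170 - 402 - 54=-9*l^3 + l^2*(79*m - 154) + l*(-108*m^2 + 706*m - 736) - 28*m^3 + 4*m^2 + 592*m - 640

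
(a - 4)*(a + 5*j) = a^2 + 5*a*j - 4*a - 20*j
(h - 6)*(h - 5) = h^2 - 11*h + 30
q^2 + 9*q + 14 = (q + 2)*(q + 7)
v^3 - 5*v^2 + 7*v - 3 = (v - 3)*(v - 1)^2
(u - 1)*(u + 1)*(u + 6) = u^3 + 6*u^2 - u - 6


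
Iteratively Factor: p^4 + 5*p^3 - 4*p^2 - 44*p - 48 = (p + 2)*(p^3 + 3*p^2 - 10*p - 24) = (p - 3)*(p + 2)*(p^2 + 6*p + 8) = (p - 3)*(p + 2)^2*(p + 4)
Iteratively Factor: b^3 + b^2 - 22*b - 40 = (b - 5)*(b^2 + 6*b + 8) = (b - 5)*(b + 2)*(b + 4)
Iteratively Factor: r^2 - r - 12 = (r + 3)*(r - 4)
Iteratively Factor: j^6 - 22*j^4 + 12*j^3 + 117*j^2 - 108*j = (j + 3)*(j^5 - 3*j^4 - 13*j^3 + 51*j^2 - 36*j) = (j - 3)*(j + 3)*(j^4 - 13*j^2 + 12*j) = j*(j - 3)*(j + 3)*(j^3 - 13*j + 12) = j*(j - 3)*(j + 3)*(j + 4)*(j^2 - 4*j + 3) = j*(j - 3)^2*(j + 3)*(j + 4)*(j - 1)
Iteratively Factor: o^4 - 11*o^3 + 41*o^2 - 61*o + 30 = (o - 2)*(o^3 - 9*o^2 + 23*o - 15) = (o - 5)*(o - 2)*(o^2 - 4*o + 3) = (o - 5)*(o - 3)*(o - 2)*(o - 1)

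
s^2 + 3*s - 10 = (s - 2)*(s + 5)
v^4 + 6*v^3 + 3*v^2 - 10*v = v*(v - 1)*(v + 2)*(v + 5)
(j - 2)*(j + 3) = j^2 + j - 6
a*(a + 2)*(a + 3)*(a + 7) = a^4 + 12*a^3 + 41*a^2 + 42*a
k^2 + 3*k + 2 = (k + 1)*(k + 2)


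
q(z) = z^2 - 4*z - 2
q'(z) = 2*z - 4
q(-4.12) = 31.45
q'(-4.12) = -12.24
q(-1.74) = 7.99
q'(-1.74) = -7.48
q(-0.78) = 1.73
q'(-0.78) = -5.56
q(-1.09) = 3.55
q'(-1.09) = -6.18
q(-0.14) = -1.42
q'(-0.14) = -4.28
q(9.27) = 46.85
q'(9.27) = 14.54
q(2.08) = -5.99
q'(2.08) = 0.16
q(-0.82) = 1.95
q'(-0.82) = -5.64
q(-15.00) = 283.00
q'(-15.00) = -34.00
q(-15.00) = 283.00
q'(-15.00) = -34.00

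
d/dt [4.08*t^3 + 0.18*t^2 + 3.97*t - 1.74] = 12.24*t^2 + 0.36*t + 3.97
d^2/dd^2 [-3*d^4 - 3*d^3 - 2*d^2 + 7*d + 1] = -36*d^2 - 18*d - 4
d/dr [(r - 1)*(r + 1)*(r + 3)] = 3*r^2 + 6*r - 1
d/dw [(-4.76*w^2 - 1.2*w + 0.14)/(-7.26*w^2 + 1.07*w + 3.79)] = (-13.8052*w^2 - 34.048*w - 4.6978)/(52.7076*w^4 - 15.5364*w^3 - 53.8859*w^2 + 8.1106*w + 14.3641)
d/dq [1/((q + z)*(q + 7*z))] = -(2*q + 8*z)/((q + z)^2*(q + 7*z)^2)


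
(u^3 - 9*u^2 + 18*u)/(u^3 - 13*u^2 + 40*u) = (u^2 - 9*u + 18)/(u^2 - 13*u + 40)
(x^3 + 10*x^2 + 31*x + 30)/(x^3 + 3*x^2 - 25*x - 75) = (x + 2)/(x - 5)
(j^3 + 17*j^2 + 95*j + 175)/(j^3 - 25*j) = (j^2 + 12*j + 35)/(j*(j - 5))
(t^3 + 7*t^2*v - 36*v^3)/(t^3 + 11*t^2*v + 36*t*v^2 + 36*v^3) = (t - 2*v)/(t + 2*v)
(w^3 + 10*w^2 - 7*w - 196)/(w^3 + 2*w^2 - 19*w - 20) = (w^2 + 14*w + 49)/(w^2 + 6*w + 5)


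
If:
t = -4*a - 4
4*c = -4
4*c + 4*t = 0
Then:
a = -5/4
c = -1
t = 1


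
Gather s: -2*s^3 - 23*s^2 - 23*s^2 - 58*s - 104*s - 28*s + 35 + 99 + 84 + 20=-2*s^3 - 46*s^2 - 190*s + 238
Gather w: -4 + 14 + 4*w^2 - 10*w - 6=4*w^2 - 10*w + 4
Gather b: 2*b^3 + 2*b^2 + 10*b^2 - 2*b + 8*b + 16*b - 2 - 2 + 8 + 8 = 2*b^3 + 12*b^2 + 22*b + 12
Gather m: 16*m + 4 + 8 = 16*m + 12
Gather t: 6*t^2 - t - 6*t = 6*t^2 - 7*t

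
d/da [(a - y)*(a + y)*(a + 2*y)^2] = 4*a^3 + 12*a^2*y + 6*a*y^2 - 4*y^3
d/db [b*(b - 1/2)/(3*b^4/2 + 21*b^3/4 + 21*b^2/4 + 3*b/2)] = 2*(-8*b^3 - 8*b^2 + 14*b + 11)/(3*(4*b^6 + 28*b^5 + 77*b^4 + 106*b^3 + 77*b^2 + 28*b + 4))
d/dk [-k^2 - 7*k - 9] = -2*k - 7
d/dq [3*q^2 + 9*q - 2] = 6*q + 9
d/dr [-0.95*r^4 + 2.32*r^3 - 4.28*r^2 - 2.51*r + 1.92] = -3.8*r^3 + 6.96*r^2 - 8.56*r - 2.51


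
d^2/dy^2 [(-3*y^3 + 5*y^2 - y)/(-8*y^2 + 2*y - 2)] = (-13*y^3 + 51*y^2 - 3*y - 4)/(64*y^6 - 48*y^5 + 60*y^4 - 25*y^3 + 15*y^2 - 3*y + 1)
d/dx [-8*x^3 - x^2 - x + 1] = -24*x^2 - 2*x - 1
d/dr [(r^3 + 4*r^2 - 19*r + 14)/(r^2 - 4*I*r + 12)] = (r^4 - 8*I*r^3 + r^2*(55 - 16*I) + 68*r - 228 + 56*I)/(r^4 - 8*I*r^3 + 8*r^2 - 96*I*r + 144)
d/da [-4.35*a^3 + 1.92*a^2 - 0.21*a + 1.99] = -13.05*a^2 + 3.84*a - 0.21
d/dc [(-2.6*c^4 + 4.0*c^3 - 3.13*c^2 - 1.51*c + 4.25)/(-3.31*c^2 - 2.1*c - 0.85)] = (17.212*c^5 + 3.14*c^4 - 7.96*c^3 - 8.6251*c^2 + 33.456*c + 10.2085)/(10.9561*c^4 + 13.902*c^3 + 10.037*c^2 + 3.57*c + 0.7225)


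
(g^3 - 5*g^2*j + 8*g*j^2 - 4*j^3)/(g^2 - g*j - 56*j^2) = (-g^3 + 5*g^2*j - 8*g*j^2 + 4*j^3)/(-g^2 + g*j + 56*j^2)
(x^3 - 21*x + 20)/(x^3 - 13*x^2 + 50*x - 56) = (x^2 + 4*x - 5)/(x^2 - 9*x + 14)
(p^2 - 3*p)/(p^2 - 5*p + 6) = p/(p - 2)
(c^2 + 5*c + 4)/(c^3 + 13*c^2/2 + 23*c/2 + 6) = 2/(2*c + 3)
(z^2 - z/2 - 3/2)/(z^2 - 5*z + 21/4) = 2*(z + 1)/(2*z - 7)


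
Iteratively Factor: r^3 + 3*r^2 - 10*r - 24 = (r + 2)*(r^2 + r - 12) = (r - 3)*(r + 2)*(r + 4)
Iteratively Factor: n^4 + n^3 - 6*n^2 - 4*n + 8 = (n - 1)*(n^3 + 2*n^2 - 4*n - 8) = (n - 1)*(n + 2)*(n^2 - 4) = (n - 1)*(n + 2)^2*(n - 2)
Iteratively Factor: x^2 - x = (x)*(x - 1)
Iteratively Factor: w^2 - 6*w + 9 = (w - 3)*(w - 3)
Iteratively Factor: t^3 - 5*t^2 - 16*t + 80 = (t - 5)*(t^2 - 16) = (t - 5)*(t + 4)*(t - 4)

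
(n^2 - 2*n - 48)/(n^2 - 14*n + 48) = (n + 6)/(n - 6)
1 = 1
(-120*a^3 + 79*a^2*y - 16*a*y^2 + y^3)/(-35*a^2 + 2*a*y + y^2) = (24*a^2 - 11*a*y + y^2)/(7*a + y)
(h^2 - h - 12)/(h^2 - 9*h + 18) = (h^2 - h - 12)/(h^2 - 9*h + 18)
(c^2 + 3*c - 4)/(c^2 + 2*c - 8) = (c - 1)/(c - 2)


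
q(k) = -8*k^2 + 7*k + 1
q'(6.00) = -89.00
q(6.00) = -245.00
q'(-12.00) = 199.00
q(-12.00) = -1235.00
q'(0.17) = 4.28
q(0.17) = 1.96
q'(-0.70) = 18.20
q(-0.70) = -7.82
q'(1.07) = -10.12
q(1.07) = -0.67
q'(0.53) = -1.48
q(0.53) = 2.46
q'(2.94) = -40.04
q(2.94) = -47.57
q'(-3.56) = 63.96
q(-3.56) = -125.31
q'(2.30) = -29.80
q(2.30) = -25.22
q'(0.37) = 1.08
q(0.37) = 2.49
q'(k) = 7 - 16*k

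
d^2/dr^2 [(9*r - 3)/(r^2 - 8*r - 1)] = 6*((25 - 9*r)*(-r^2 + 8*r + 1) - 4*(r - 4)^2*(3*r - 1))/(-r^2 + 8*r + 1)^3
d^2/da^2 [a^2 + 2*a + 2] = 2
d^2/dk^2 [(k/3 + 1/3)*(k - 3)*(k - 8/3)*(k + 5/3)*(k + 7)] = 20*k^3/3 + 16*k^2 - 476*k/9 - 472/27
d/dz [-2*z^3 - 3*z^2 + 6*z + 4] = -6*z^2 - 6*z + 6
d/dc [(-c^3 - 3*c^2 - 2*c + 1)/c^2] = (-c^3 + 2*c - 2)/c^3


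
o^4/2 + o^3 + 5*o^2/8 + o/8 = o*(o/2 + 1/4)*(o + 1/2)*(o + 1)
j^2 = j^2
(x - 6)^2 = x^2 - 12*x + 36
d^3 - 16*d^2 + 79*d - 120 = (d - 8)*(d - 5)*(d - 3)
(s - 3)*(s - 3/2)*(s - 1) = s^3 - 11*s^2/2 + 9*s - 9/2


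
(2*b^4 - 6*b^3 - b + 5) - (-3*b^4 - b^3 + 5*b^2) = 5*b^4 - 5*b^3 - 5*b^2 - b + 5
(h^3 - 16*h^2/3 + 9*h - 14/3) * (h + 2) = h^4 - 10*h^3/3 - 5*h^2/3 + 40*h/3 - 28/3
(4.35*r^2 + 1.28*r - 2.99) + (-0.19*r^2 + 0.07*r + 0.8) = 4.16*r^2 + 1.35*r - 2.19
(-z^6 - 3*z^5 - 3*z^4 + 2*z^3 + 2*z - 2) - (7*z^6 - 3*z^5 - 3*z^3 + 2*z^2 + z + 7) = -8*z^6 - 3*z^4 + 5*z^3 - 2*z^2 + z - 9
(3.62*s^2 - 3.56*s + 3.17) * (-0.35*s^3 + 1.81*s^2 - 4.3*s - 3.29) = -1.267*s^5 + 7.7982*s^4 - 23.1191*s^3 + 9.1359*s^2 - 1.9186*s - 10.4293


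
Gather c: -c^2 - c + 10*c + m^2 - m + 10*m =-c^2 + 9*c + m^2 + 9*m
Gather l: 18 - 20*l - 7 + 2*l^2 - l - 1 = 2*l^2 - 21*l + 10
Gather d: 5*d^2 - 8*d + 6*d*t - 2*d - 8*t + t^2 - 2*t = 5*d^2 + d*(6*t - 10) + t^2 - 10*t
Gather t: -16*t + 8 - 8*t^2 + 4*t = -8*t^2 - 12*t + 8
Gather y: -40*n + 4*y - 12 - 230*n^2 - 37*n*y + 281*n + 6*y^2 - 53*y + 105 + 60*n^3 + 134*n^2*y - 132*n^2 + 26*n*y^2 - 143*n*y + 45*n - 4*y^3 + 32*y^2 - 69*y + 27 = 60*n^3 - 362*n^2 + 286*n - 4*y^3 + y^2*(26*n + 38) + y*(134*n^2 - 180*n - 118) + 120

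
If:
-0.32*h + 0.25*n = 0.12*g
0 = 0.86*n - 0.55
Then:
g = 1.33236434108527 - 2.66666666666667*h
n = 0.64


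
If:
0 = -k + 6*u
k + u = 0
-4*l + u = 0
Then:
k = 0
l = 0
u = 0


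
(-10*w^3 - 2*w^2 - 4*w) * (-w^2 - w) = 10*w^5 + 12*w^4 + 6*w^3 + 4*w^2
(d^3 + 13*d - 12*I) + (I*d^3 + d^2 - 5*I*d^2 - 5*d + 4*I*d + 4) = d^3 + I*d^3 + d^2 - 5*I*d^2 + 8*d + 4*I*d + 4 - 12*I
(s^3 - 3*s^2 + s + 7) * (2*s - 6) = 2*s^4 - 12*s^3 + 20*s^2 + 8*s - 42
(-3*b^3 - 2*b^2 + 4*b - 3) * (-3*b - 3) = 9*b^4 + 15*b^3 - 6*b^2 - 3*b + 9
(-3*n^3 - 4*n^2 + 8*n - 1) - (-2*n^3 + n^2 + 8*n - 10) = -n^3 - 5*n^2 + 9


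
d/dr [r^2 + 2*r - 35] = 2*r + 2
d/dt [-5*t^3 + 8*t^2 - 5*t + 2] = -15*t^2 + 16*t - 5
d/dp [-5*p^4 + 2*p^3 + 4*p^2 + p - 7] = -20*p^3 + 6*p^2 + 8*p + 1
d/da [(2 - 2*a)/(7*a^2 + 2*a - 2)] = 14*a*(a - 2)/(49*a^4 + 28*a^3 - 24*a^2 - 8*a + 4)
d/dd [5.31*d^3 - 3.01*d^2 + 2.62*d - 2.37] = 15.93*d^2 - 6.02*d + 2.62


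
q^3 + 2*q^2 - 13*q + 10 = (q - 2)*(q - 1)*(q + 5)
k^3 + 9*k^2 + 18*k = k*(k + 3)*(k + 6)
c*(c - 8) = c^2 - 8*c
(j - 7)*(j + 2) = j^2 - 5*j - 14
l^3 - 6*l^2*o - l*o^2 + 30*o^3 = (l - 5*o)*(l - 3*o)*(l + 2*o)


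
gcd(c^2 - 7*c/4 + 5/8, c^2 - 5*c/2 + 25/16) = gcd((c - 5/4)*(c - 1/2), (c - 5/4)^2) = c - 5/4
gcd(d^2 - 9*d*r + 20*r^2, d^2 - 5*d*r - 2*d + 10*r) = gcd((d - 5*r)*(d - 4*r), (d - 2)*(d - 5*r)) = -d + 5*r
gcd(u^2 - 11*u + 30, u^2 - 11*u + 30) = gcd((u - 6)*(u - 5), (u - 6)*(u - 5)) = u^2 - 11*u + 30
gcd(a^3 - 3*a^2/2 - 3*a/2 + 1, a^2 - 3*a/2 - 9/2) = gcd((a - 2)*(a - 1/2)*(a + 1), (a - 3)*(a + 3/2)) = 1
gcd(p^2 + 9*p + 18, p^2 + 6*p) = p + 6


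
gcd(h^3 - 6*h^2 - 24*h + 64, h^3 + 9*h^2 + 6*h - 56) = h^2 + 2*h - 8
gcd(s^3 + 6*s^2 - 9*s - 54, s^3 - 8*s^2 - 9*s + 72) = s^2 - 9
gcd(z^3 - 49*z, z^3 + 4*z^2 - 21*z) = z^2 + 7*z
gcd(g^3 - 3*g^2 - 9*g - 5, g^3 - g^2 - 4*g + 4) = 1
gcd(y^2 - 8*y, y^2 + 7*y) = y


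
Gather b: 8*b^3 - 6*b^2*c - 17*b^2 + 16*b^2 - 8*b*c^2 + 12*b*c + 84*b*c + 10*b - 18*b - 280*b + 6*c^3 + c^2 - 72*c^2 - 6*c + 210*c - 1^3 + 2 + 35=8*b^3 + b^2*(-6*c - 1) + b*(-8*c^2 + 96*c - 288) + 6*c^3 - 71*c^2 + 204*c + 36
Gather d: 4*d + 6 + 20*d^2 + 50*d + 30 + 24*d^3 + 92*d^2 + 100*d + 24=24*d^3 + 112*d^2 + 154*d + 60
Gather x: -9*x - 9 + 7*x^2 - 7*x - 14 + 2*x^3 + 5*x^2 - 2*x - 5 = 2*x^3 + 12*x^2 - 18*x - 28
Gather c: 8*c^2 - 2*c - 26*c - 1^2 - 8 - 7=8*c^2 - 28*c - 16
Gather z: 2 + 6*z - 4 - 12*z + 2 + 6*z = 0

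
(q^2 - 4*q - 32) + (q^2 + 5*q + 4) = 2*q^2 + q - 28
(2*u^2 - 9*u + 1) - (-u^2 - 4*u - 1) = 3*u^2 - 5*u + 2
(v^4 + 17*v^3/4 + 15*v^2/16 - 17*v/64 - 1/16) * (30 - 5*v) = -5*v^5 + 35*v^4/4 + 1965*v^3/16 + 1885*v^2/64 - 245*v/32 - 15/8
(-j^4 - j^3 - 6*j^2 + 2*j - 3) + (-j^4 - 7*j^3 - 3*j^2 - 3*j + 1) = -2*j^4 - 8*j^3 - 9*j^2 - j - 2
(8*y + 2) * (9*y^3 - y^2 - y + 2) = 72*y^4 + 10*y^3 - 10*y^2 + 14*y + 4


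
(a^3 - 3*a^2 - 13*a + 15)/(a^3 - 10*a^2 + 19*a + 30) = (a^2 + 2*a - 3)/(a^2 - 5*a - 6)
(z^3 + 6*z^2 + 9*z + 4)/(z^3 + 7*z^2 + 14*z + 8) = (z + 1)/(z + 2)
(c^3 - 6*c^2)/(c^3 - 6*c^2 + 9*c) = c*(c - 6)/(c^2 - 6*c + 9)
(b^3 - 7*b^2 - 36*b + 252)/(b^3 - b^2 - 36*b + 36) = (b - 7)/(b - 1)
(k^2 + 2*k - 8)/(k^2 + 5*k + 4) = (k - 2)/(k + 1)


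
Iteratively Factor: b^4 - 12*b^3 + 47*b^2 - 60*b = (b - 4)*(b^3 - 8*b^2 + 15*b) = (b - 4)*(b - 3)*(b^2 - 5*b) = b*(b - 4)*(b - 3)*(b - 5)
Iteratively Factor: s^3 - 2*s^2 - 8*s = (s - 4)*(s^2 + 2*s) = s*(s - 4)*(s + 2)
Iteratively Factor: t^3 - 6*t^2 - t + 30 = (t - 5)*(t^2 - t - 6) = (t - 5)*(t - 3)*(t + 2)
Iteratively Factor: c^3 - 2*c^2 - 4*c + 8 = (c + 2)*(c^2 - 4*c + 4) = (c - 2)*(c + 2)*(c - 2)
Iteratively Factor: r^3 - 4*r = (r - 2)*(r^2 + 2*r) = (r - 2)*(r + 2)*(r)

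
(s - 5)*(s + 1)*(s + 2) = s^3 - 2*s^2 - 13*s - 10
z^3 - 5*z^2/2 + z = z*(z - 2)*(z - 1/2)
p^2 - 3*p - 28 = (p - 7)*(p + 4)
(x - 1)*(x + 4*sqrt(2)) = x^2 - x + 4*sqrt(2)*x - 4*sqrt(2)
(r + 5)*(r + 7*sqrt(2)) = r^2 + 5*r + 7*sqrt(2)*r + 35*sqrt(2)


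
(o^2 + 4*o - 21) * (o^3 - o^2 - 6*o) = o^5 + 3*o^4 - 31*o^3 - 3*o^2 + 126*o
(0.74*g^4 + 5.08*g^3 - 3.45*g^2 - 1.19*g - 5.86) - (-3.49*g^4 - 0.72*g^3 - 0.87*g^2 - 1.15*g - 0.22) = 4.23*g^4 + 5.8*g^3 - 2.58*g^2 - 0.04*g - 5.64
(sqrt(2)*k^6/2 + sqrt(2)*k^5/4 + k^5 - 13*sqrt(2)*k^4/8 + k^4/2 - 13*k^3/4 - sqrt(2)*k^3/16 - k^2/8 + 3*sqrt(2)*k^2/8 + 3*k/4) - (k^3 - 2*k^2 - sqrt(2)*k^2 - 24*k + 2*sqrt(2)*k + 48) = sqrt(2)*k^6/2 + sqrt(2)*k^5/4 + k^5 - 13*sqrt(2)*k^4/8 + k^4/2 - 17*k^3/4 - sqrt(2)*k^3/16 + 15*k^2/8 + 11*sqrt(2)*k^2/8 - 2*sqrt(2)*k + 99*k/4 - 48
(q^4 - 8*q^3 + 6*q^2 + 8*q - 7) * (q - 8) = q^5 - 16*q^4 + 70*q^3 - 40*q^2 - 71*q + 56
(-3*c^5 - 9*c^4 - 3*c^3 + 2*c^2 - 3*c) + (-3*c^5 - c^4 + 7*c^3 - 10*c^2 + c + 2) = -6*c^5 - 10*c^4 + 4*c^3 - 8*c^2 - 2*c + 2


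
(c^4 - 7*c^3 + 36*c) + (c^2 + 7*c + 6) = c^4 - 7*c^3 + c^2 + 43*c + 6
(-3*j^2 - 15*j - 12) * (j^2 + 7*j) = -3*j^4 - 36*j^3 - 117*j^2 - 84*j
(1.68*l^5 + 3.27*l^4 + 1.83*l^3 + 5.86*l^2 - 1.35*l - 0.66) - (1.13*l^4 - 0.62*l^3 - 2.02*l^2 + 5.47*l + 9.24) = 1.68*l^5 + 2.14*l^4 + 2.45*l^3 + 7.88*l^2 - 6.82*l - 9.9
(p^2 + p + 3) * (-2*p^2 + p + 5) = -2*p^4 - p^3 + 8*p + 15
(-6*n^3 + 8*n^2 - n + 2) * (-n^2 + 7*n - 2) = 6*n^5 - 50*n^4 + 69*n^3 - 25*n^2 + 16*n - 4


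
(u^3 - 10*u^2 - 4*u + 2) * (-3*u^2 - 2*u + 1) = -3*u^5 + 28*u^4 + 33*u^3 - 8*u^2 - 8*u + 2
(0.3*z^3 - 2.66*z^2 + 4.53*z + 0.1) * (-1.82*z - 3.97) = -0.546*z^4 + 3.6502*z^3 + 2.3156*z^2 - 18.1661*z - 0.397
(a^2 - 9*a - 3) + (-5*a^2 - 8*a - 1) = -4*a^2 - 17*a - 4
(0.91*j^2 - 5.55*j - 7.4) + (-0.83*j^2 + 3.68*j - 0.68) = 0.0800000000000001*j^2 - 1.87*j - 8.08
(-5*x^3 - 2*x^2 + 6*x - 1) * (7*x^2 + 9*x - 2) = -35*x^5 - 59*x^4 + 34*x^3 + 51*x^2 - 21*x + 2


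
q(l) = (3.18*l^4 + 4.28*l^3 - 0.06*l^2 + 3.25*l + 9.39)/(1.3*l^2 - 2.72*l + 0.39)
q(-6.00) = 50.14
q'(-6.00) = -21.46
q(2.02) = 519.36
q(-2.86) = 5.97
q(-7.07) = 75.84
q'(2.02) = -5770.37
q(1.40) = -43.43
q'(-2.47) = -5.08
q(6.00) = 164.32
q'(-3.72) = -10.74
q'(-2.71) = -6.15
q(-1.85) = 1.35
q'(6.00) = 35.50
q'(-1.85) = -2.33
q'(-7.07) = -26.58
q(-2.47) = 3.65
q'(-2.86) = -6.82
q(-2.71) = 5.00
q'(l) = (2.72 - 2.6*l)*(3.18*l^4 + 4.28*l^3 - 0.06*l^2 + 3.25*l + 9.39)/(1.3*l^2 - 2.72*l + 0.39)^2 + (12.72*l^3 + 12.84*l^2 - 0.12*l + 3.25)/(1.3*l^2 - 2.72*l + 0.39) = (8.268*l^5 - 20.3848*l^4 - 18.3224*l^3 + 0.9458*l^2 - 24.4608*l + 26.8083)/(1.69*l^4 - 7.072*l^3 + 8.4124*l^2 - 2.1216*l + 0.1521)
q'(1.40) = -118.51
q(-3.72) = 13.51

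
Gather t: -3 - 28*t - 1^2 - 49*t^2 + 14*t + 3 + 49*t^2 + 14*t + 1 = 0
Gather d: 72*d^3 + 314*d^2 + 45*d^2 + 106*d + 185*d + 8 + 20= 72*d^3 + 359*d^2 + 291*d + 28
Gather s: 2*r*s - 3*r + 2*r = 2*r*s - r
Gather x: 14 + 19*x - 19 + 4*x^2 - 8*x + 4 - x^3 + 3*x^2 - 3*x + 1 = -x^3 + 7*x^2 + 8*x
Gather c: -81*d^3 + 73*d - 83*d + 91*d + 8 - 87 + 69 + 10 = -81*d^3 + 81*d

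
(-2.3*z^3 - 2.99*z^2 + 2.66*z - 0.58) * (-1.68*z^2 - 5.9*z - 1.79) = 3.864*z^5 + 18.5932*z^4 + 17.2892*z^3 - 9.3675*z^2 - 1.3394*z + 1.0382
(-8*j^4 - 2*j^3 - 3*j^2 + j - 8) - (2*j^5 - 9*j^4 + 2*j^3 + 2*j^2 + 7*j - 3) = -2*j^5 + j^4 - 4*j^3 - 5*j^2 - 6*j - 5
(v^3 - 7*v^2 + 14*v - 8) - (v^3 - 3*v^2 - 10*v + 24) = -4*v^2 + 24*v - 32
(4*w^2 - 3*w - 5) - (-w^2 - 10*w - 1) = 5*w^2 + 7*w - 4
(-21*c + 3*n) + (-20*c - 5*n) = -41*c - 2*n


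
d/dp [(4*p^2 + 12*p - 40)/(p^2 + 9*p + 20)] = 24/(p^2 + 8*p + 16)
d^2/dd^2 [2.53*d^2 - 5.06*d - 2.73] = 5.06000000000000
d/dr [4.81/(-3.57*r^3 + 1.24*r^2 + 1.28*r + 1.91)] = (51.5151*r^2 - 11.9288*r - 6.1568)/(-3.57*r^3 + 1.24*r^2 + 1.28*r + 1.91)^2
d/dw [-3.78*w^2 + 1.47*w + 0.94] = 1.47 - 7.56*w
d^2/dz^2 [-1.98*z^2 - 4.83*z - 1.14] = -3.96000000000000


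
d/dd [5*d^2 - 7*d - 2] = 10*d - 7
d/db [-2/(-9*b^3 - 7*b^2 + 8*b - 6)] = 2*(-27*b^2 - 14*b + 8)/(9*b^3 + 7*b^2 - 8*b + 6)^2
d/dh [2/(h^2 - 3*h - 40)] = 2*(3 - 2*h)/(-h^2 + 3*h + 40)^2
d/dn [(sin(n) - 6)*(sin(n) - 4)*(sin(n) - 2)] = (3*sin(n)^2 - 24*sin(n) + 44)*cos(n)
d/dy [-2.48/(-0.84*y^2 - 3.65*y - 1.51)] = (-4.1664*y - 9.052)/(0.84*y^2 + 3.65*y + 1.51)^2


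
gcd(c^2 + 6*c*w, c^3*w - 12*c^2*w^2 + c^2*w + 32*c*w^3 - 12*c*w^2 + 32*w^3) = 1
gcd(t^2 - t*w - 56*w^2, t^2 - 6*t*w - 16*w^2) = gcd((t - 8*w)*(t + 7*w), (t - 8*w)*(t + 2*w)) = t - 8*w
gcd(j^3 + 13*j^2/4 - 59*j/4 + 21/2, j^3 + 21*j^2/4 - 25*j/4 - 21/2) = j^2 + 17*j/4 - 21/2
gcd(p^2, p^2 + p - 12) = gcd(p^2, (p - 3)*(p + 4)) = 1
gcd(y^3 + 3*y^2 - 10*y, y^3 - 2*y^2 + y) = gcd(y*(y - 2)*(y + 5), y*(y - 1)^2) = y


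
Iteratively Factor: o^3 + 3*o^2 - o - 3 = (o + 1)*(o^2 + 2*o - 3) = (o - 1)*(o + 1)*(o + 3)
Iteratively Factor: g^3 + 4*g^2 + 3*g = (g + 3)*(g^2 + g) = g*(g + 3)*(g + 1)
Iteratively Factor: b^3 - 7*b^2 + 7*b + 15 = (b - 5)*(b^2 - 2*b - 3) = (b - 5)*(b + 1)*(b - 3)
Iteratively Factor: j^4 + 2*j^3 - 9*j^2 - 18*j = (j + 3)*(j^3 - j^2 - 6*j) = j*(j + 3)*(j^2 - j - 6) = j*(j - 3)*(j + 3)*(j + 2)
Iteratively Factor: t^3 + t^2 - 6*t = (t - 2)*(t^2 + 3*t) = (t - 2)*(t + 3)*(t)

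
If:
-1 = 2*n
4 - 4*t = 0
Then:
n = -1/2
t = 1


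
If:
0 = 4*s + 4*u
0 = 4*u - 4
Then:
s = -1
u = 1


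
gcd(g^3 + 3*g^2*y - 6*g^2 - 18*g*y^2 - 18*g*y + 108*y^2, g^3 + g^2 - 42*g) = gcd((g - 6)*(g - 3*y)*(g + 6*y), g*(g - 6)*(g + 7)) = g - 6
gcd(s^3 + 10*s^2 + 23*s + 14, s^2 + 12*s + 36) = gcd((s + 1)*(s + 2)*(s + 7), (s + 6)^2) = 1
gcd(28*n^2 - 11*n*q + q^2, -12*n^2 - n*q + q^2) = -4*n + q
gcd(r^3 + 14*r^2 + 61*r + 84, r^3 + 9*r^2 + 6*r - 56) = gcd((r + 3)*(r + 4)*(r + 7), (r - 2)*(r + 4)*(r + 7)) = r^2 + 11*r + 28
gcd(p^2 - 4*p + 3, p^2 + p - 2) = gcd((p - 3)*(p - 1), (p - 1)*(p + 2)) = p - 1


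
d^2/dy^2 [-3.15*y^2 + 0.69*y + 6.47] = -6.30000000000000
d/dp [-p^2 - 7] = -2*p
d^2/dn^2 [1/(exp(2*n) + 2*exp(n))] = 2*(4*(exp(n) + 1)^2 - (exp(n) + 2)*(2*exp(n) + 1))*exp(-n)/(exp(n) + 2)^3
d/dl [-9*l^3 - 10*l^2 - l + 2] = -27*l^2 - 20*l - 1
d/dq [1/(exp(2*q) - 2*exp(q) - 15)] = 2*(1 - exp(q))*exp(q)/(-exp(2*q) + 2*exp(q) + 15)^2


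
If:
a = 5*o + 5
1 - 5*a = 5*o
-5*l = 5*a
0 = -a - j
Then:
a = 1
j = -1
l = -1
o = -4/5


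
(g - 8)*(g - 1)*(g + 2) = g^3 - 7*g^2 - 10*g + 16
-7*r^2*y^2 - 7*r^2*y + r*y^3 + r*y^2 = y*(-7*r + y)*(r*y + r)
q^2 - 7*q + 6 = (q - 6)*(q - 1)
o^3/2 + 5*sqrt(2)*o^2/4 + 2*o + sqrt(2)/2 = (o/2 + sqrt(2)/2)*(o + sqrt(2)/2)*(o + sqrt(2))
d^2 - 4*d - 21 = (d - 7)*(d + 3)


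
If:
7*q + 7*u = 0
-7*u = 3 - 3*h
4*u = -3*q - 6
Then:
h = -13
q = 6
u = -6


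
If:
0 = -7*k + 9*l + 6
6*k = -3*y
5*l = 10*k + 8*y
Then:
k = 30/89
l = -36/89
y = -60/89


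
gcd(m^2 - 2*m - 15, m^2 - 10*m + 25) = m - 5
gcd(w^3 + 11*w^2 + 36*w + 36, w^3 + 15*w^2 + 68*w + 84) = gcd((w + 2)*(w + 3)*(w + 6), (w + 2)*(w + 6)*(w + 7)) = w^2 + 8*w + 12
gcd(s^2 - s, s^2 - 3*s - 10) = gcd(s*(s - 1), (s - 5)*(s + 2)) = 1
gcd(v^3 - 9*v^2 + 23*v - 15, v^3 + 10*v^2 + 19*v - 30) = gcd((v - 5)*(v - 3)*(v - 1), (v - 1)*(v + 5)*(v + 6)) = v - 1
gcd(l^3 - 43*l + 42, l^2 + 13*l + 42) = l + 7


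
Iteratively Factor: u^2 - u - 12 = (u - 4)*(u + 3)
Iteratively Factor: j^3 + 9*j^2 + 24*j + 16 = (j + 4)*(j^2 + 5*j + 4) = (j + 4)^2*(j + 1)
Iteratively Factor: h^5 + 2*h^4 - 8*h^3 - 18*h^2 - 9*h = (h + 3)*(h^4 - h^3 - 5*h^2 - 3*h) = (h + 1)*(h + 3)*(h^3 - 2*h^2 - 3*h) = h*(h + 1)*(h + 3)*(h^2 - 2*h - 3) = h*(h + 1)^2*(h + 3)*(h - 3)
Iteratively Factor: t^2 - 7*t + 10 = (t - 5)*(t - 2)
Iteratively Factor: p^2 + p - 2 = (p + 2)*(p - 1)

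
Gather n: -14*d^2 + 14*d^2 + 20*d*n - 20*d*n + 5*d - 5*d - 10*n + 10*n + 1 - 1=0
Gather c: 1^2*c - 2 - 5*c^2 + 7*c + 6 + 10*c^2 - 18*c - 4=5*c^2 - 10*c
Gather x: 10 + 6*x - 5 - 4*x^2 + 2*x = -4*x^2 + 8*x + 5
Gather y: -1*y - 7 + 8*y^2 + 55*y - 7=8*y^2 + 54*y - 14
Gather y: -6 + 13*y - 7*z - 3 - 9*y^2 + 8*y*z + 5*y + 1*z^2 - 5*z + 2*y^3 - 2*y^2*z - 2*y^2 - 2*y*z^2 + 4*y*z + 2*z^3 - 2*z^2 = 2*y^3 + y^2*(-2*z - 11) + y*(-2*z^2 + 12*z + 18) + 2*z^3 - z^2 - 12*z - 9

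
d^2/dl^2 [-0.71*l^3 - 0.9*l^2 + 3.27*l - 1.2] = -4.26*l - 1.8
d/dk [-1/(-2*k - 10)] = -1/(2*(k + 5)^2)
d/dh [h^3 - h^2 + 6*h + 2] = 3*h^2 - 2*h + 6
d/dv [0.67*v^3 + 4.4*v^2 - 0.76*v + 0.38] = 2.01*v^2 + 8.8*v - 0.76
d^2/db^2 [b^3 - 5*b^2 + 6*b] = 6*b - 10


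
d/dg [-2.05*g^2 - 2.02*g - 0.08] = -4.1*g - 2.02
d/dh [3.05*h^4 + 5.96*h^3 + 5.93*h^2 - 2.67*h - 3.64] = 12.2*h^3 + 17.88*h^2 + 11.86*h - 2.67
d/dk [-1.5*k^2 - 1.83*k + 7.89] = -3.0*k - 1.83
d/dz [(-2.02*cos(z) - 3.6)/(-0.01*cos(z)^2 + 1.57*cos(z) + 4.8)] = (0.0202*cos(z)^2 + 0.072*cos(z) + 4.044)*sin(z)/(0.0001*cos(z)^4 - 0.0314*cos(z)^3 + 2.3689*cos(z)^2 + 15.072*cos(z) + 23.04)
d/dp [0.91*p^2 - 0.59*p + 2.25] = 1.82*p - 0.59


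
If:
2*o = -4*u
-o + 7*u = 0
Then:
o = 0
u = 0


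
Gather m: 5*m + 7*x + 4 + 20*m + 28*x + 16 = 25*m + 35*x + 20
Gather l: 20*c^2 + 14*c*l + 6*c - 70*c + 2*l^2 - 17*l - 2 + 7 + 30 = 20*c^2 - 64*c + 2*l^2 + l*(14*c - 17) + 35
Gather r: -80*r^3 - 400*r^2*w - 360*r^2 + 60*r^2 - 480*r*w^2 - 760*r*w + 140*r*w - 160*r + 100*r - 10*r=-80*r^3 + r^2*(-400*w - 300) + r*(-480*w^2 - 620*w - 70)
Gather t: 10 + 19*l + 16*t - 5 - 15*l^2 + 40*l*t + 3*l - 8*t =-15*l^2 + 22*l + t*(40*l + 8) + 5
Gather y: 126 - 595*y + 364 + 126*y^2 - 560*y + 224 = 126*y^2 - 1155*y + 714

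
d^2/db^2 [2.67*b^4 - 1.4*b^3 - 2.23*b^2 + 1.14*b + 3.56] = 32.04*b^2 - 8.4*b - 4.46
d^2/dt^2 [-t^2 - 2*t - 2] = -2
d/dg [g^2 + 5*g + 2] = 2*g + 5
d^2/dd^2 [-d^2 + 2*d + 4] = -2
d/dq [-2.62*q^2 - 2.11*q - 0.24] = -5.24*q - 2.11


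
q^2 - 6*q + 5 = (q - 5)*(q - 1)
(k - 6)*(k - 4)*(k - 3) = k^3 - 13*k^2 + 54*k - 72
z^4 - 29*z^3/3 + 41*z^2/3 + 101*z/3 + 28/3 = (z - 7)*(z - 4)*(z + 1/3)*(z + 1)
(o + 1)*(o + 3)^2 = o^3 + 7*o^2 + 15*o + 9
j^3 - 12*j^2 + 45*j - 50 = (j - 5)^2*(j - 2)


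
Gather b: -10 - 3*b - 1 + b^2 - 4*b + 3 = b^2 - 7*b - 8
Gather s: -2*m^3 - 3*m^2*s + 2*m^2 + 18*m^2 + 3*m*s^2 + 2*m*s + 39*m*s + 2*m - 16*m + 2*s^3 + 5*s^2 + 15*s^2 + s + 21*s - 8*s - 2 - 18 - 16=-2*m^3 + 20*m^2 - 14*m + 2*s^3 + s^2*(3*m + 20) + s*(-3*m^2 + 41*m + 14) - 36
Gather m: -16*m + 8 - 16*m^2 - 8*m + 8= -16*m^2 - 24*m + 16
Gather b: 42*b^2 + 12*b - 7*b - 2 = 42*b^2 + 5*b - 2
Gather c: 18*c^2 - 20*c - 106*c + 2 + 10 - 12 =18*c^2 - 126*c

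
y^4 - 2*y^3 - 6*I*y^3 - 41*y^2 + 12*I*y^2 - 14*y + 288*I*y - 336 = (y - 8)*(y + 6)*(y - 7*I)*(y + I)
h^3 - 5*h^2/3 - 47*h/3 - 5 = (h - 5)*(h + 1/3)*(h + 3)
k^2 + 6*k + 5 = (k + 1)*(k + 5)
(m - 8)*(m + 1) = m^2 - 7*m - 8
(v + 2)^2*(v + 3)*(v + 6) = v^4 + 13*v^3 + 58*v^2 + 108*v + 72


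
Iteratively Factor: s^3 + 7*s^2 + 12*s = (s + 3)*(s^2 + 4*s) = (s + 3)*(s + 4)*(s)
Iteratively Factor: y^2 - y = (y)*(y - 1)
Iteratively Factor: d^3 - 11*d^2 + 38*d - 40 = (d - 4)*(d^2 - 7*d + 10) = (d - 4)*(d - 2)*(d - 5)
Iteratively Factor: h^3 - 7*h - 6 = (h - 3)*(h^2 + 3*h + 2) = (h - 3)*(h + 1)*(h + 2)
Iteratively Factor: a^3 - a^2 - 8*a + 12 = (a - 2)*(a^2 + a - 6) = (a - 2)*(a + 3)*(a - 2)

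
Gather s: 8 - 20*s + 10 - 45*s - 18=-65*s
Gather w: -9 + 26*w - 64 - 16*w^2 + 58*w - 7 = -16*w^2 + 84*w - 80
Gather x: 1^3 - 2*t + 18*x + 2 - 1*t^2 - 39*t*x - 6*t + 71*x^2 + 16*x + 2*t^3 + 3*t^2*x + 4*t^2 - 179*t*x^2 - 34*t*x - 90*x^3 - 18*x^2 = 2*t^3 + 3*t^2 - 8*t - 90*x^3 + x^2*(53 - 179*t) + x*(3*t^2 - 73*t + 34) + 3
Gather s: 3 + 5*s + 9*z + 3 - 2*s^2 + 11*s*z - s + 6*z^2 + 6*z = -2*s^2 + s*(11*z + 4) + 6*z^2 + 15*z + 6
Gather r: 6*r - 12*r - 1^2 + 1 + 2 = 2 - 6*r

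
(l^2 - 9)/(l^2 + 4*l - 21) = (l + 3)/(l + 7)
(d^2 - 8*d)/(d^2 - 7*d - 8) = d/(d + 1)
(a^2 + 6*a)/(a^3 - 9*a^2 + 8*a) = (a + 6)/(a^2 - 9*a + 8)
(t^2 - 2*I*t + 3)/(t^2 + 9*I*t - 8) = (t - 3*I)/(t + 8*I)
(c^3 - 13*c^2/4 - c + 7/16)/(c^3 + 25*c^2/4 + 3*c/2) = (16*c^3 - 52*c^2 - 16*c + 7)/(4*c*(4*c^2 + 25*c + 6))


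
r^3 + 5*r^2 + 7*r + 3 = (r + 1)^2*(r + 3)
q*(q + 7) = q^2 + 7*q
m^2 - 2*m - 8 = (m - 4)*(m + 2)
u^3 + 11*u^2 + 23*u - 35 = (u - 1)*(u + 5)*(u + 7)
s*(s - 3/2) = s^2 - 3*s/2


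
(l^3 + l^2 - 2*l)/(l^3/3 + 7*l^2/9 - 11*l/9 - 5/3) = 9*l*(l^2 + l - 2)/(3*l^3 + 7*l^2 - 11*l - 15)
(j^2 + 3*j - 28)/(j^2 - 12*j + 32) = (j + 7)/(j - 8)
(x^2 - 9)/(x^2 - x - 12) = (x - 3)/(x - 4)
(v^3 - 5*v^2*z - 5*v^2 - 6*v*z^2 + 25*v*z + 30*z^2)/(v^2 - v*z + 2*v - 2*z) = (v^3 - 5*v^2*z - 5*v^2 - 6*v*z^2 + 25*v*z + 30*z^2)/(v^2 - v*z + 2*v - 2*z)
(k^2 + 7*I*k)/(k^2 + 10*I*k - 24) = k*(k + 7*I)/(k^2 + 10*I*k - 24)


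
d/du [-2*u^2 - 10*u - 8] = -4*u - 10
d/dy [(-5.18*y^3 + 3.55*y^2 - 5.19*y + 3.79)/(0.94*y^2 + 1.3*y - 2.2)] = (-4.8692*y^4 - 13.468*y^3 + 43.6816*y^2 - 22.7452*y + 6.491)/(0.8836*y^4 + 2.444*y^3 - 2.446*y^2 - 5.72*y + 4.84)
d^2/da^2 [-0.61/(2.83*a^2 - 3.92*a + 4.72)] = (9.770858*a^2 - 13.534192*a - 0.61*(5.66*a - 3.92)*(11.32*a - 7.84) + 16.296272)/(2.83*a^2 - 3.92*a + 4.72)^3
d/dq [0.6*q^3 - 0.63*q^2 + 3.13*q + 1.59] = 1.8*q^2 - 1.26*q + 3.13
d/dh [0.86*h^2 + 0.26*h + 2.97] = 1.72*h + 0.26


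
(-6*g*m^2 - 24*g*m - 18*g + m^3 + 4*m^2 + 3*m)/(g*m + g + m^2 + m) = (-6*g*m - 18*g + m^2 + 3*m)/(g + m)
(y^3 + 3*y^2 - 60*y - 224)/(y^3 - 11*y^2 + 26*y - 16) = (y^2 + 11*y + 28)/(y^2 - 3*y + 2)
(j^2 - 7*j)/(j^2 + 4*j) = (j - 7)/(j + 4)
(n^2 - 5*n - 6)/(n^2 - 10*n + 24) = (n + 1)/(n - 4)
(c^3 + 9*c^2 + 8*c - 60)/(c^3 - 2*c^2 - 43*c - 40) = (c^2 + 4*c - 12)/(c^2 - 7*c - 8)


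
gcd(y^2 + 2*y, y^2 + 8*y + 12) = y + 2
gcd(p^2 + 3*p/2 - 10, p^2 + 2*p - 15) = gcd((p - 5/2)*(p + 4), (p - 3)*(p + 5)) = 1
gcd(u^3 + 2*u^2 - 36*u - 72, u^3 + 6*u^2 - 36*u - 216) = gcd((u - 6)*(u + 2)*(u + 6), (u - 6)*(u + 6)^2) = u^2 - 36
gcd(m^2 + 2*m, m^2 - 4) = m + 2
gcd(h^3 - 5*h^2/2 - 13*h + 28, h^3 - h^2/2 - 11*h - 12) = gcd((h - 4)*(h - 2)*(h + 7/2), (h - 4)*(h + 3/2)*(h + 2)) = h - 4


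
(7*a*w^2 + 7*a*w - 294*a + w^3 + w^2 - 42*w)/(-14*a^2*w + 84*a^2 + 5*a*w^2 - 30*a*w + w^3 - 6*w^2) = (w + 7)/(-2*a + w)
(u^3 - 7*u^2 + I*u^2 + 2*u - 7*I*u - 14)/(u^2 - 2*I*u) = (u^3 + u^2*(-7 + I) + u*(2 - 7*I) - 14)/(u*(u - 2*I))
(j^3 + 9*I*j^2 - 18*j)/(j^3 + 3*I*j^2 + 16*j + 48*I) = j*(j + 6*I)/(j^2 + 16)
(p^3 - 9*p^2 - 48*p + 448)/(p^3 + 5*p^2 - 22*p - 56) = (p^2 - 16*p + 64)/(p^2 - 2*p - 8)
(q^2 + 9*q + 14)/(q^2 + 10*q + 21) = (q + 2)/(q + 3)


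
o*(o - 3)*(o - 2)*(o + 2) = o^4 - 3*o^3 - 4*o^2 + 12*o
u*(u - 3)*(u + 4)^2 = u^4 + 5*u^3 - 8*u^2 - 48*u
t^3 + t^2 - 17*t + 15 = (t - 3)*(t - 1)*(t + 5)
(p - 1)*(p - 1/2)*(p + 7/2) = p^3 + 2*p^2 - 19*p/4 + 7/4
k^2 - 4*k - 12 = (k - 6)*(k + 2)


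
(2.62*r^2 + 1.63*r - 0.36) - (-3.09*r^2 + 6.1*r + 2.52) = 5.71*r^2 - 4.47*r - 2.88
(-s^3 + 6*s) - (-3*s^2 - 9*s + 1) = -s^3 + 3*s^2 + 15*s - 1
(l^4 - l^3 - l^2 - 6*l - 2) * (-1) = -l^4 + l^3 + l^2 + 6*l + 2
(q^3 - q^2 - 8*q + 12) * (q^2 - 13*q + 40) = q^5 - 14*q^4 + 45*q^3 + 76*q^2 - 476*q + 480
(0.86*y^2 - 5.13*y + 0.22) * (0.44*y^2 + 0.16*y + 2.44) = 0.3784*y^4 - 2.1196*y^3 + 1.3744*y^2 - 12.482*y + 0.5368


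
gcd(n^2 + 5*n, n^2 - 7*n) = n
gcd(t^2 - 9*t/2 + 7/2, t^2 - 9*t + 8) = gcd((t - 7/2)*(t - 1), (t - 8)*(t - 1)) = t - 1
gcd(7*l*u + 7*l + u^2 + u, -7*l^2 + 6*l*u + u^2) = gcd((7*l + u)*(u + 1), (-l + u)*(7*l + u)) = 7*l + u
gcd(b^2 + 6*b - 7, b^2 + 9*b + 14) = b + 7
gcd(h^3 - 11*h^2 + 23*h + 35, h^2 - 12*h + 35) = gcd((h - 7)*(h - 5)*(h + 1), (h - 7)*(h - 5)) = h^2 - 12*h + 35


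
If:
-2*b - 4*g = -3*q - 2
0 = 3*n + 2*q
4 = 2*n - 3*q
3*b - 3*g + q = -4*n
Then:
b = -55/117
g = 5/117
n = 8/13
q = -12/13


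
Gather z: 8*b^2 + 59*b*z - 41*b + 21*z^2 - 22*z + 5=8*b^2 - 41*b + 21*z^2 + z*(59*b - 22) + 5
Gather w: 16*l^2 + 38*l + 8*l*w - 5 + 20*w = 16*l^2 + 38*l + w*(8*l + 20) - 5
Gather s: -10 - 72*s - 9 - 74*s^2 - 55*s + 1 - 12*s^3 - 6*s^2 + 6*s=-12*s^3 - 80*s^2 - 121*s - 18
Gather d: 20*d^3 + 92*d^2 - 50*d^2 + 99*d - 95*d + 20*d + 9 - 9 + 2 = 20*d^3 + 42*d^2 + 24*d + 2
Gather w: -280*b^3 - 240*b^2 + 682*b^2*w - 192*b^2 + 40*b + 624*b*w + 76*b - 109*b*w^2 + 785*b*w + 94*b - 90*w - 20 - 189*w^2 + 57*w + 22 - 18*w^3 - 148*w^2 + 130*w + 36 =-280*b^3 - 432*b^2 + 210*b - 18*w^3 + w^2*(-109*b - 337) + w*(682*b^2 + 1409*b + 97) + 38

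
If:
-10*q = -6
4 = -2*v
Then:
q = 3/5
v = -2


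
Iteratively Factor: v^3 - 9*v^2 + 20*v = (v)*(v^2 - 9*v + 20) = v*(v - 5)*(v - 4)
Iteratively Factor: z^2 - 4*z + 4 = (z - 2)*(z - 2)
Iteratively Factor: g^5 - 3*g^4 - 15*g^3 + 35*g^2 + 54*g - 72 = (g - 3)*(g^4 - 15*g^2 - 10*g + 24) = (g - 3)*(g - 1)*(g^3 + g^2 - 14*g - 24) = (g - 4)*(g - 3)*(g - 1)*(g^2 + 5*g + 6) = (g - 4)*(g - 3)*(g - 1)*(g + 3)*(g + 2)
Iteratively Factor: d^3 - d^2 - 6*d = (d - 3)*(d^2 + 2*d) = (d - 3)*(d + 2)*(d)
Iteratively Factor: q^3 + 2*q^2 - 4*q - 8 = (q + 2)*(q^2 - 4) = (q + 2)^2*(q - 2)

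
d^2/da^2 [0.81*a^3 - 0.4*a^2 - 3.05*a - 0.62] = 4.86*a - 0.8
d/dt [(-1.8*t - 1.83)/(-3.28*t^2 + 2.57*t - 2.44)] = (-5.904*t^2 - 12.0048*t + 9.0951)/(10.7584*t^4 - 16.8592*t^3 + 22.6113*t^2 - 12.5416*t + 5.9536)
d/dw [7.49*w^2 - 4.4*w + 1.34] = 14.98*w - 4.4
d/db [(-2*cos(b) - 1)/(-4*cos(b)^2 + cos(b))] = (8*sin(b) - sin(b)/cos(b)^2 + 8*tan(b))/(4*cos(b) - 1)^2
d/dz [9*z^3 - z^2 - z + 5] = 27*z^2 - 2*z - 1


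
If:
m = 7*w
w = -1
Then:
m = -7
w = -1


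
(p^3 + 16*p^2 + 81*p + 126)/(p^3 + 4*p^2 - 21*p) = (p^2 + 9*p + 18)/(p*(p - 3))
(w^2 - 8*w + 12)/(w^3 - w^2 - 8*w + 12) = (w - 6)/(w^2 + w - 6)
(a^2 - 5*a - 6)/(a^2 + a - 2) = (a^2 - 5*a - 6)/(a^2 + a - 2)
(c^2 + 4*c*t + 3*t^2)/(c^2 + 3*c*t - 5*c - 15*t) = (c + t)/(c - 5)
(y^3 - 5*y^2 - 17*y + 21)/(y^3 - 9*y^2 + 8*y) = (y^2 - 4*y - 21)/(y*(y - 8))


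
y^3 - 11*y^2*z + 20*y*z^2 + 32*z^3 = (y - 8*z)*(y - 4*z)*(y + z)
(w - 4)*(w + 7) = w^2 + 3*w - 28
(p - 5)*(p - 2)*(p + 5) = p^3 - 2*p^2 - 25*p + 50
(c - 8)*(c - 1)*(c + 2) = c^3 - 7*c^2 - 10*c + 16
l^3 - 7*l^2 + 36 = (l - 6)*(l - 3)*(l + 2)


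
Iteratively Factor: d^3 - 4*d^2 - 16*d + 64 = (d + 4)*(d^2 - 8*d + 16) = (d - 4)*(d + 4)*(d - 4)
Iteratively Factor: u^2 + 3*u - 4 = (u - 1)*(u + 4)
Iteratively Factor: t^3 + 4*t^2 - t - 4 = (t + 1)*(t^2 + 3*t - 4) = (t - 1)*(t + 1)*(t + 4)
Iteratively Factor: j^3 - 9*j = (j - 3)*(j^2 + 3*j) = (j - 3)*(j + 3)*(j)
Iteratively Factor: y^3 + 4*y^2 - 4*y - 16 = (y - 2)*(y^2 + 6*y + 8) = (y - 2)*(y + 4)*(y + 2)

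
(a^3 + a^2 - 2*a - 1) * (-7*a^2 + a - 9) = -7*a^5 - 6*a^4 + 6*a^3 - 4*a^2 + 17*a + 9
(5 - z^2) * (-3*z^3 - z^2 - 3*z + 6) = 3*z^5 + z^4 - 12*z^3 - 11*z^2 - 15*z + 30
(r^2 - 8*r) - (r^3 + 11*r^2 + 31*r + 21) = -r^3 - 10*r^2 - 39*r - 21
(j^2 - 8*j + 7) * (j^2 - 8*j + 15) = j^4 - 16*j^3 + 86*j^2 - 176*j + 105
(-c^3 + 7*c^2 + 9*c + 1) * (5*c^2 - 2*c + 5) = -5*c^5 + 37*c^4 + 26*c^3 + 22*c^2 + 43*c + 5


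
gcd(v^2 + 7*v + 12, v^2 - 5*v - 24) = v + 3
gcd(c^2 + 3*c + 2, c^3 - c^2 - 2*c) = c + 1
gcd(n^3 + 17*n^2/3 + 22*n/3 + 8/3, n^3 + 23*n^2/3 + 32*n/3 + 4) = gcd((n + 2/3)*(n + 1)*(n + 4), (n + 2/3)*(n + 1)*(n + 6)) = n^2 + 5*n/3 + 2/3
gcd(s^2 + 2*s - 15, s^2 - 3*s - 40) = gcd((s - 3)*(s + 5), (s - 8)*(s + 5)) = s + 5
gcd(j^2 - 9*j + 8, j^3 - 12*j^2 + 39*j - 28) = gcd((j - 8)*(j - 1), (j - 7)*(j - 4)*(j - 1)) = j - 1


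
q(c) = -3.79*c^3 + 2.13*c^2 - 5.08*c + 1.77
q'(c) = -11.37*c^2 + 4.26*c - 5.08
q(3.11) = -107.43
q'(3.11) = -101.80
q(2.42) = -51.76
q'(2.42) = -61.36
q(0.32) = 0.24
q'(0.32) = -4.88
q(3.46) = -147.30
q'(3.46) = -126.46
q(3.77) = -190.19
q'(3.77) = -150.62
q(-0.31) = 3.66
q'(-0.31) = -7.49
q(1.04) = -5.47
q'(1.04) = -12.95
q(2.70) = -71.02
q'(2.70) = -76.47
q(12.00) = -6301.59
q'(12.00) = -1591.24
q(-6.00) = 927.57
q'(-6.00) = -439.96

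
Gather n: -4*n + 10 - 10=-4*n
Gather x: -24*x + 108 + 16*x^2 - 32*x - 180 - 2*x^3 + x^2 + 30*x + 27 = -2*x^3 + 17*x^2 - 26*x - 45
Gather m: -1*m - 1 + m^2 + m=m^2 - 1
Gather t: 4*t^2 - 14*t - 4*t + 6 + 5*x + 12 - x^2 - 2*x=4*t^2 - 18*t - x^2 + 3*x + 18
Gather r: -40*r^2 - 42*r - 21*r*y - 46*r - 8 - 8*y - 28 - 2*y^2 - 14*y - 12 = -40*r^2 + r*(-21*y - 88) - 2*y^2 - 22*y - 48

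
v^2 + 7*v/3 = v*(v + 7/3)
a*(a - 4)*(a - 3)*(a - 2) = a^4 - 9*a^3 + 26*a^2 - 24*a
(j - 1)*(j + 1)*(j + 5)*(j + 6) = j^4 + 11*j^3 + 29*j^2 - 11*j - 30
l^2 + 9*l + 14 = (l + 2)*(l + 7)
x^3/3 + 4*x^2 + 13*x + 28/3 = (x/3 + 1/3)*(x + 4)*(x + 7)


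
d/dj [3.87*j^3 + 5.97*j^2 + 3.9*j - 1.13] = 11.61*j^2 + 11.94*j + 3.9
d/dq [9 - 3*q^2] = -6*q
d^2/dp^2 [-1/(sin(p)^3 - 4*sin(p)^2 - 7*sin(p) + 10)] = (9*sin(p)^5 - 35*sin(p)^4 + 3*sin(p)^3 + 61*sin(p)^2 + 216*sin(p) + 178)/((sin(p) - 5)^3*(sin(p) - 1)^2*(sin(p) + 2)^3)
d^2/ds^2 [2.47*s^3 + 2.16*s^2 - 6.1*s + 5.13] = 14.82*s + 4.32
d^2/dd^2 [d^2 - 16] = 2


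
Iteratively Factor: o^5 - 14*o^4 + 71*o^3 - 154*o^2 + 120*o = (o - 3)*(o^4 - 11*o^3 + 38*o^2 - 40*o) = (o - 4)*(o - 3)*(o^3 - 7*o^2 + 10*o) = (o - 5)*(o - 4)*(o - 3)*(o^2 - 2*o) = (o - 5)*(o - 4)*(o - 3)*(o - 2)*(o)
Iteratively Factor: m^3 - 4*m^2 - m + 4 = (m - 4)*(m^2 - 1) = (m - 4)*(m + 1)*(m - 1)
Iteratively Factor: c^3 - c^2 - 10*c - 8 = (c + 1)*(c^2 - 2*c - 8) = (c - 4)*(c + 1)*(c + 2)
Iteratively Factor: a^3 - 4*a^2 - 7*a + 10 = (a + 2)*(a^2 - 6*a + 5) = (a - 5)*(a + 2)*(a - 1)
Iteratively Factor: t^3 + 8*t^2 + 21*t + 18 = (t + 3)*(t^2 + 5*t + 6) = (t + 2)*(t + 3)*(t + 3)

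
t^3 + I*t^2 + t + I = (t - I)*(t + I)^2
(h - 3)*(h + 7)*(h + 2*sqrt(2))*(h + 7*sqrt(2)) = h^4 + 4*h^3 + 9*sqrt(2)*h^3 + 7*h^2 + 36*sqrt(2)*h^2 - 189*sqrt(2)*h + 112*h - 588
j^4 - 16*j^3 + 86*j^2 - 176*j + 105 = (j - 7)*(j - 5)*(j - 3)*(j - 1)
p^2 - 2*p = p*(p - 2)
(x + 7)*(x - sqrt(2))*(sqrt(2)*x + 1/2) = sqrt(2)*x^3 - 3*x^2/2 + 7*sqrt(2)*x^2 - 21*x/2 - sqrt(2)*x/2 - 7*sqrt(2)/2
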